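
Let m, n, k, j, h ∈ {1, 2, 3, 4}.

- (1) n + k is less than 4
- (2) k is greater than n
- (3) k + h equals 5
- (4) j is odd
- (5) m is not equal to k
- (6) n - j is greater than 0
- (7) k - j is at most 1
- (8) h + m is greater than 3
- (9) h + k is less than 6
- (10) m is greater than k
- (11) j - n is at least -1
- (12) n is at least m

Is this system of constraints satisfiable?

Unsatisfiable

Constraints 2, 10, and 12 give k < m, m ≤ n, n < k. Chaining: k < m ≤ n < k, which forces k < k — impossible.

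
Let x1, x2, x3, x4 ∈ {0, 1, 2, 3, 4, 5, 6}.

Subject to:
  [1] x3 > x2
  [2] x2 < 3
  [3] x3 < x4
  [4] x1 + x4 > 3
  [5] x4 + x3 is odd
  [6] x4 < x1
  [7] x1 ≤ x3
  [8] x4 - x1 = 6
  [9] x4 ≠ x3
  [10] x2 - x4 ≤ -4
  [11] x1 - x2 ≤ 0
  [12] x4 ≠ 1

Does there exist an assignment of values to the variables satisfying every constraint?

Unsatisfiable

Constraints 1, 3, 6, and 11 give x2 < x3, x3 < x4, x4 < x1, x1 ≤ x2. Chaining: x2 < x3 < x4 < x1 ≤ x2, which forces x2 < x2 — impossible.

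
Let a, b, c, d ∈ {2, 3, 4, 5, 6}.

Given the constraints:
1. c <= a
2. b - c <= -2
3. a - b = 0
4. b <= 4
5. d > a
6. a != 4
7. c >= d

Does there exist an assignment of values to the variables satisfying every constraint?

Unsatisfiable

Constraints 1, 5, and 7 give d ≤ c, c ≤ a, a < d. Chaining: d ≤ c ≤ a < d, which forces d < d — impossible.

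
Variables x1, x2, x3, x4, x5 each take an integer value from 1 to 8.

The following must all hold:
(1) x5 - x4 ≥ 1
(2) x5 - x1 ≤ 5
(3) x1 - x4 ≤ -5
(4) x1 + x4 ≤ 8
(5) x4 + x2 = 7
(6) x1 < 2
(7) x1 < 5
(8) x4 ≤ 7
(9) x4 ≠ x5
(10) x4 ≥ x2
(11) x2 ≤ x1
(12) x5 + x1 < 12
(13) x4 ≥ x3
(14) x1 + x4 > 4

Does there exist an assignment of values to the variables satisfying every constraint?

Constraints 1, 2, and 3 give x4 − x1 ≥ 5, x1 − x5 ≥ -5, x5 − x4 ≥ 1.
Adding all 3 inequalities: the left sides telescope to 0, and the right sides sum to 5 + (-5) + 1 = 1. So 0 ≥ 1, which is false.

Unsatisfiable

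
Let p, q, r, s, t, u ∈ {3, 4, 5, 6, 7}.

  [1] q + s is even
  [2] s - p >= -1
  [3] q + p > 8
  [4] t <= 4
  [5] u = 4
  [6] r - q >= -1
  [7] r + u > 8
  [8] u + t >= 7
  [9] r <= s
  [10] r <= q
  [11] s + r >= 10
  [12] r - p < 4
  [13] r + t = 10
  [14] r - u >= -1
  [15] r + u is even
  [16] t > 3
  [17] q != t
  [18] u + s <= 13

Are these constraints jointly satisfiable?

Satisfiable

Take p = 4, q = 6, r = 6, s = 6, t = 4, u = 4. Then constraint 2: s - p = 2; constraint 3: q + p = 10, and every other listed constraint is also met.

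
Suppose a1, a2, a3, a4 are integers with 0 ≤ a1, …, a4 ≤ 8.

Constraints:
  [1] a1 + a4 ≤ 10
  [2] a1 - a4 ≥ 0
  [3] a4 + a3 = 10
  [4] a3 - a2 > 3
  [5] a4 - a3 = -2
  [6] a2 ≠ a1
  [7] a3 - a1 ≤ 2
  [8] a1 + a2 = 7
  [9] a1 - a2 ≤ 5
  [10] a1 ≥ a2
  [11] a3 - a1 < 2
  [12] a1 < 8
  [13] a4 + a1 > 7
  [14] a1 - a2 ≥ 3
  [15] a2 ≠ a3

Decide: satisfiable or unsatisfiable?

Satisfiable

One satisfying assignment is a1 = 6, a2 = 1, a3 = 6, a4 = 4.
For the less obvious constraints — constraint 1: a1 + a4 = 10; constraint 2: a1 - a4 = 2 — and the others hold by inspection.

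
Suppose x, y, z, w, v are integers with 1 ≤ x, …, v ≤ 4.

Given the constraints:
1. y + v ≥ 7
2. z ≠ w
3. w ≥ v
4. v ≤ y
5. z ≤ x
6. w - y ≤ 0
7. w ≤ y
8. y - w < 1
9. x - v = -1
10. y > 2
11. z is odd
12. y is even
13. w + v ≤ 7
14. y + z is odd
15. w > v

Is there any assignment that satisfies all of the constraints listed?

Setting (x, y, z, w, v) = (2, 4, 1, 4, 3) satisfies everything: constraint 1: y + v = 7; constraint 6: w - y = 0, and the others follow.

Satisfiable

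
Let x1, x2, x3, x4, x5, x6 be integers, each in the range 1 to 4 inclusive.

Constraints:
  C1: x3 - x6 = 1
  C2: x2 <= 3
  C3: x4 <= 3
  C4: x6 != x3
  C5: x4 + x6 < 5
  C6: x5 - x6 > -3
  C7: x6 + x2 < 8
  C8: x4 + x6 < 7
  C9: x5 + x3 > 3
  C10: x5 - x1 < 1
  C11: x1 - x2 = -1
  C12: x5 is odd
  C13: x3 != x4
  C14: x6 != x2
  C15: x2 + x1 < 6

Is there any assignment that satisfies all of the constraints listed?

Satisfiable

The assignment x1 = 2, x2 = 3, x3 = 3, x4 = 2, x5 = 1, x6 = 2 works:
  constraint 1 holds since x3 - x6 = 1.
  constraint 5 holds since x4 + x6 = 4.
  constraint 6 holds since x5 - x6 = -1.
The rest check out directly.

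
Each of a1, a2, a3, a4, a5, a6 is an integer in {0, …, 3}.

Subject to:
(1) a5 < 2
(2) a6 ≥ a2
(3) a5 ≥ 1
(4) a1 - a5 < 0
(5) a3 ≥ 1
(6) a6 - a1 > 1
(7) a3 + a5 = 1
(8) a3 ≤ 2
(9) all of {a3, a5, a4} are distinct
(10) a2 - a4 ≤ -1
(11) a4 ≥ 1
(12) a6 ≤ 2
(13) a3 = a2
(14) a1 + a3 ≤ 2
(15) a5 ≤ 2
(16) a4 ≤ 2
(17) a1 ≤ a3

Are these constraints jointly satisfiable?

Constraints 3, 5, 8, 11, 15, and 16 confine each of a3, a5, a4 to the 2 values {1, 2}.
Constraint 9 requires all 3 of them to be distinct, but only 2 values are available — impossible by the pigeonhole principle.

Unsatisfiable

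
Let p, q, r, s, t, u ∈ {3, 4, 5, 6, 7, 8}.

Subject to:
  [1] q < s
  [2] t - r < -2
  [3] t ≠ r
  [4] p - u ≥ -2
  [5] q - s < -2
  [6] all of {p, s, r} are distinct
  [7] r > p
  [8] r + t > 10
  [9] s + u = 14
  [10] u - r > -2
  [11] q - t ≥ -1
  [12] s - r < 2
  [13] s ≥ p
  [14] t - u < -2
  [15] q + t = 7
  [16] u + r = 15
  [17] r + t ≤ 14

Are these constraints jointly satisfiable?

Satisfiable

The assignment p = 6, q = 3, r = 8, s = 7, t = 4, u = 7 works:
  constraint 2 holds since t - r = -4.
  constraint 4 holds since p - u = -1.
The rest check out directly.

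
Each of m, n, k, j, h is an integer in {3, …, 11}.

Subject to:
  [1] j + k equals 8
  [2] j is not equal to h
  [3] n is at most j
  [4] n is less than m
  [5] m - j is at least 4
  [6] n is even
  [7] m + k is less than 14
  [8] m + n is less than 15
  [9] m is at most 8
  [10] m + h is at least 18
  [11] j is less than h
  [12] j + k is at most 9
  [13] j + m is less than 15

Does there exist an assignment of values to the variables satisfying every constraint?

Satisfiable

Take m = 8, n = 4, k = 4, j = 4, h = 10. Then constraint 1: j + k = 8; constraint 5: m - j = 4, and every other listed constraint is also met.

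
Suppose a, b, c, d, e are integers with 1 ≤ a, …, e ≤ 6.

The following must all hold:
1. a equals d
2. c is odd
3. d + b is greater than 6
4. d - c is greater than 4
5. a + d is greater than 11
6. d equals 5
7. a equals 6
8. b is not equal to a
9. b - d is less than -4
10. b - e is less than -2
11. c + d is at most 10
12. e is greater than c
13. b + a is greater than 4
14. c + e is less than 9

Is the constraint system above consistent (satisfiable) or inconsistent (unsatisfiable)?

Constraint 7 fixes a = 6 and constraint 6 fixes d = 5, but constraint 1 requires a = d. Since 6 ≠ 5, contradiction.

Unsatisfiable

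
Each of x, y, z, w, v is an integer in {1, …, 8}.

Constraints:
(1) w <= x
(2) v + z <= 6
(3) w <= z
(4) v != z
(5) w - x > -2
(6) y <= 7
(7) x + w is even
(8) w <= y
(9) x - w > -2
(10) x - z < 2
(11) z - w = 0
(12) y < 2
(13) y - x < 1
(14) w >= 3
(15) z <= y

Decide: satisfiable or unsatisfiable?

Unsatisfiable

From constraints 8 and 14: y ≥ w and w ≥ 3, so y ≥ 3. From constraint 12: y ≤ 1. But 1 < 3, so no value of y works.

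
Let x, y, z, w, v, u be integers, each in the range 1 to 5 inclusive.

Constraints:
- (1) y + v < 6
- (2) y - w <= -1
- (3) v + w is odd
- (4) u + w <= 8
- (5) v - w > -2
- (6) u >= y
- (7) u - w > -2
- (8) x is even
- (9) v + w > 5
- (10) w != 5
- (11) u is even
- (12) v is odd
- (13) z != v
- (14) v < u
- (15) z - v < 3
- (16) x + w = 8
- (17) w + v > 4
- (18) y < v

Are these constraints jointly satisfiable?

Satisfiable

One satisfying assignment is x = 4, y = 2, z = 5, w = 4, v = 3, u = 4.
For the less obvious constraints — constraint 1: y + v = 5; constraint 2: y - w = -2; constraint 4: u + w = 8 — and the others hold by inspection.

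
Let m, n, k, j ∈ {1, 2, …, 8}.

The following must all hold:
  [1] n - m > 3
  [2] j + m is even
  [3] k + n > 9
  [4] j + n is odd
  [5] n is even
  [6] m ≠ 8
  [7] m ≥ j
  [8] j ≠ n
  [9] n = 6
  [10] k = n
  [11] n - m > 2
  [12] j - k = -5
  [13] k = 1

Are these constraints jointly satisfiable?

Constraint 13 fixes k = 1 and constraint 9 fixes n = 6, but constraint 10 requires k = n. Since 1 ≠ 6, contradiction.

Unsatisfiable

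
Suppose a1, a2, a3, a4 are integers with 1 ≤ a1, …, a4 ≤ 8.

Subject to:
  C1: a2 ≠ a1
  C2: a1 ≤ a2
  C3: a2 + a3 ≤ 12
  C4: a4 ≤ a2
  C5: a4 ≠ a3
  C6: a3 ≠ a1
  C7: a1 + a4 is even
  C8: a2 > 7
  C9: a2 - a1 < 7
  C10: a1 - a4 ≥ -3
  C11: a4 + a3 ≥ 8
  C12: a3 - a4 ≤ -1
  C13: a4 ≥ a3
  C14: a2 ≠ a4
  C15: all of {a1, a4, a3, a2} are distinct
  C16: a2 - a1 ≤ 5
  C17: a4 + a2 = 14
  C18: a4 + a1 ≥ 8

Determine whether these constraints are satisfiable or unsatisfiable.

Satisfiable

The assignment a1 = 4, a2 = 8, a3 = 3, a4 = 6 works:
  constraint 3 holds since a2 + a3 = 11.
  constraint 9 holds since a2 - a1 = 4.
The rest check out directly.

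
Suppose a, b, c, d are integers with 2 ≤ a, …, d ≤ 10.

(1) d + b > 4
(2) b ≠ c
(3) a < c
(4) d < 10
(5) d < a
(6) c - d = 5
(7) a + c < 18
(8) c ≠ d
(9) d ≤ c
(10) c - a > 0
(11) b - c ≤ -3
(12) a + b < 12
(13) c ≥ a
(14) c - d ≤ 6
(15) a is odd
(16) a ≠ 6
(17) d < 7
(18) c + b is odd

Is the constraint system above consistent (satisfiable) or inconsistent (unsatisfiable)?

Satisfiable

Try a = 7, b = 3, c = 8, d = 3.
Check constraint 1: d + b = 6; constraint 6: c - d = 5; constraint 7: a + c = 15. The remaining constraints are straightforward to verify.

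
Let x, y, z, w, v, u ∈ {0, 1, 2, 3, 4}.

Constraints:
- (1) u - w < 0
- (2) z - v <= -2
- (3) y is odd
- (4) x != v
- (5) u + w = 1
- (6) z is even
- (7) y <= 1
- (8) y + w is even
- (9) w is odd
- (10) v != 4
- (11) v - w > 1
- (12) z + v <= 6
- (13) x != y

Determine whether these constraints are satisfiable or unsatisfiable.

Satisfiable

One satisfying assignment is x = 0, y = 1, z = 0, w = 1, v = 3, u = 0.
For the less obvious constraints — constraint 1: u - w = -1; constraint 2: z - v = -3 — and the others hold by inspection.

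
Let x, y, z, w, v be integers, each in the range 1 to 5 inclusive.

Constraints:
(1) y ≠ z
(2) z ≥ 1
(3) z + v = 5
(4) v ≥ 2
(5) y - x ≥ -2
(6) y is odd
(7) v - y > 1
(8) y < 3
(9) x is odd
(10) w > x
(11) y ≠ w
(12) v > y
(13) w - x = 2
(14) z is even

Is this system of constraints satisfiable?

Satisfiable

One satisfying assignment is x = 3, y = 1, z = 2, w = 5, v = 3.
For the less obvious constraints — constraint 3: z + v = 5; constraint 5: y - x = -2 — and the others hold by inspection.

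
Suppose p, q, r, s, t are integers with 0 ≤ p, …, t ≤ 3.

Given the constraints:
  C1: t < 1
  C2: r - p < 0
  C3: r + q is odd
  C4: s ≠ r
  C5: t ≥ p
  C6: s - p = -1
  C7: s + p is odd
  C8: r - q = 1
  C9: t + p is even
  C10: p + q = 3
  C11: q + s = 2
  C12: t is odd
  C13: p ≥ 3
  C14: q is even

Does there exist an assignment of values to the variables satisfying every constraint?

From constraints 5 and 13: t ≥ p and p ≥ 3, so t ≥ 3. From constraint 1: t ≤ 0. But 0 < 3, so no value of t works.

Unsatisfiable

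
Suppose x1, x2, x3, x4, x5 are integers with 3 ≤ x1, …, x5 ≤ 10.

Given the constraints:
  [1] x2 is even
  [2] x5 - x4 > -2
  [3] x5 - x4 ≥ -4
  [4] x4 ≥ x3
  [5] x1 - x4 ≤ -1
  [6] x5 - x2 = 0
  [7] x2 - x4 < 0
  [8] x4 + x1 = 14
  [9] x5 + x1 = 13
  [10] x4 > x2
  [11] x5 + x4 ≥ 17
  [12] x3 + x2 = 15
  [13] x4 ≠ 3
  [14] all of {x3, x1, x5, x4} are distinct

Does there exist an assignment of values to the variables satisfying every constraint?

Satisfiable

Take x1 = 5, x2 = 8, x3 = 7, x4 = 9, x5 = 8. Then constraint 2: x5 - x4 = -1; constraint 3: x5 - x4 = -1; constraint 5: x1 - x4 = -4, and every other listed constraint is also met.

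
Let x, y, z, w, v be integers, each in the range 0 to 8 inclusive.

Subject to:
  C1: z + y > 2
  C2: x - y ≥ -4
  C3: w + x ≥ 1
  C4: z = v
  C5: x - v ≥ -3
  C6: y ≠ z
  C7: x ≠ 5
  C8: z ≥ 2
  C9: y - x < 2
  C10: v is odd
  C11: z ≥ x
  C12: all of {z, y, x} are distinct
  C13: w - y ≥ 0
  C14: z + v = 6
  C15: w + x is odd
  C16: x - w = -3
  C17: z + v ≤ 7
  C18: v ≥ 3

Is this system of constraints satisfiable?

Take x = 0, y = 1, z = 3, w = 3, v = 3. Then constraint 1: z + y = 4; constraint 2: x - y = -1; constraint 3: w + x = 3, and every other listed constraint is also met.

Satisfiable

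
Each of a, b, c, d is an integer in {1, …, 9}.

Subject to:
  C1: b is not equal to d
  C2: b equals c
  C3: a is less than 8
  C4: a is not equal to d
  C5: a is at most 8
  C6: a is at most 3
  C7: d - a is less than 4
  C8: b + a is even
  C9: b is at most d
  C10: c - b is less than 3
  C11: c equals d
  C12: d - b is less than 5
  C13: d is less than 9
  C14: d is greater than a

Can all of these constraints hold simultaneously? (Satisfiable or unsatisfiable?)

Unsatisfiable

From constraints 2 and 11, b = c = d, so b = d. But constraint 1 says b ≠ d. Contradiction.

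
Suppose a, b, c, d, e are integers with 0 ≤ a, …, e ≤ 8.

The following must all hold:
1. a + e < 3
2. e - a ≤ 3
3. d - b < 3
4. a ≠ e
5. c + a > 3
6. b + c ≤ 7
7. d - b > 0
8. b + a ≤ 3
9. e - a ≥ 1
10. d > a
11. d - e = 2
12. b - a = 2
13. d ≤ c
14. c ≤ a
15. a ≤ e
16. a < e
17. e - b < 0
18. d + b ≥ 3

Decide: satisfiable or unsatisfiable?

Unsatisfiable

Constraints 7, 13, 14, 16, and 17 give d ≤ c, c ≤ a, a < e, e < b, b < d. Chaining: d ≤ c ≤ a < e < b < d, which forces d < d — impossible.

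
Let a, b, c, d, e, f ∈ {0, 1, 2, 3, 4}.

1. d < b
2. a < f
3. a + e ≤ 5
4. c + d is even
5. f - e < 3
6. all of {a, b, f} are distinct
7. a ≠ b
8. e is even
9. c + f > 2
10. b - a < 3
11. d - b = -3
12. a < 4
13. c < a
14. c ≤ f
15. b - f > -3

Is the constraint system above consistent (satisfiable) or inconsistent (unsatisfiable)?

Try a = 1, b = 3, c = 0, d = 0, e = 4, f = 4.
Check constraint 3: a + e = 5; constraint 5: f - e = 0; constraint 9: c + f = 4. The remaining constraints are straightforward to verify.

Satisfiable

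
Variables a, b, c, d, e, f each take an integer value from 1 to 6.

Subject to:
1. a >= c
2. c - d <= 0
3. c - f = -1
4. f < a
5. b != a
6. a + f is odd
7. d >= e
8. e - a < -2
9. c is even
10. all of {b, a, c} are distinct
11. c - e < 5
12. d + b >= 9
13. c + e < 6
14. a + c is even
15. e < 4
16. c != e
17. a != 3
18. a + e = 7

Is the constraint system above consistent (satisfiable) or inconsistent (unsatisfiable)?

One satisfying assignment is a = 6, b = 5, c = 4, d = 5, e = 1, f = 5.
For the less obvious constraints — constraint 2: c - d = -1; constraint 3: c - f = -1 — and the others hold by inspection.

Satisfiable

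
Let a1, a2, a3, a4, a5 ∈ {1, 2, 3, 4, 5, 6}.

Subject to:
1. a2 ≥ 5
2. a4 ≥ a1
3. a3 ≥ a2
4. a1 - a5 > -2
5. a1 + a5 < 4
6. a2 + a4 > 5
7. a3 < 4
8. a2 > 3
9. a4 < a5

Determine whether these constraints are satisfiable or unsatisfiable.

Unsatisfiable

From constraints 1 and 3: a3 ≥ a2 and a2 ≥ 5, so a3 ≥ 5. From constraint 7: a3 ≤ 3. But 3 < 5, so no value of a3 works.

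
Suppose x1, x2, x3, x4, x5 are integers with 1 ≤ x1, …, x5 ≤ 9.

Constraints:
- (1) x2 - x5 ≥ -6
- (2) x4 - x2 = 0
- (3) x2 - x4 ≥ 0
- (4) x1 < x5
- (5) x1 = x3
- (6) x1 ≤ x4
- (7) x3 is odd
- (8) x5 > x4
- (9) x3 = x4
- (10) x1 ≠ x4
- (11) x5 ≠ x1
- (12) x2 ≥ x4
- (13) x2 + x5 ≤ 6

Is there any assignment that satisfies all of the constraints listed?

Unsatisfiable

From constraints 5 and 9, x1 = x3 = x4, so x1 = x4. But constraint 10 says x1 ≠ x4. Contradiction.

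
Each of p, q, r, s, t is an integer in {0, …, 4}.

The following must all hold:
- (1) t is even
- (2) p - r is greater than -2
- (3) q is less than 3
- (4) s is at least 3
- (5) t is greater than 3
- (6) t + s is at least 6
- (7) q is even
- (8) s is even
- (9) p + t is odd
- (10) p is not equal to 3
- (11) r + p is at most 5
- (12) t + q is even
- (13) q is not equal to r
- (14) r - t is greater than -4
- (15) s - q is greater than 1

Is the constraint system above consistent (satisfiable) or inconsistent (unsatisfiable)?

Try p = 1, q = 0, r = 1, s = 4, t = 4.
Check constraint 2: p - r = 0; constraint 6: t + s = 8. The remaining constraints are straightforward to verify.

Satisfiable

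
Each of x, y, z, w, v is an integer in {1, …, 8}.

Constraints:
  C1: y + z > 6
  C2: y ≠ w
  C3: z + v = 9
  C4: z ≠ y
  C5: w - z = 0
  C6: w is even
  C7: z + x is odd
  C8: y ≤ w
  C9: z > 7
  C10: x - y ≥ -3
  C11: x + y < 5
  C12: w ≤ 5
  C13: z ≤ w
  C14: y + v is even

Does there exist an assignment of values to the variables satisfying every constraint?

Unsatisfiable

From constraint 9: z ≥ 8. From constraints 12 and 13: z ≤ w and w ≤ 5, so z ≤ 5. But 5 < 8, so no value of z works.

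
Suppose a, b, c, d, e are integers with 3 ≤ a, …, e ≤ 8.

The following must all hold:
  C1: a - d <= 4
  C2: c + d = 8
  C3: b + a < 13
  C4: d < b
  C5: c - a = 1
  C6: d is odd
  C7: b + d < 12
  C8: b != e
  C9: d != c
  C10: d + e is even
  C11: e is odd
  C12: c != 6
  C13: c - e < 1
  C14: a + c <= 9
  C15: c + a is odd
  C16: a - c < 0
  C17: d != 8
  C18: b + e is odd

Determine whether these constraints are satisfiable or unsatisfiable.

The assignment a = 4, b = 6, c = 5, d = 3, e = 5 works:
  constraint 1 holds since a - d = 1.
  constraint 2 holds since c + d = 8.
The rest check out directly.

Satisfiable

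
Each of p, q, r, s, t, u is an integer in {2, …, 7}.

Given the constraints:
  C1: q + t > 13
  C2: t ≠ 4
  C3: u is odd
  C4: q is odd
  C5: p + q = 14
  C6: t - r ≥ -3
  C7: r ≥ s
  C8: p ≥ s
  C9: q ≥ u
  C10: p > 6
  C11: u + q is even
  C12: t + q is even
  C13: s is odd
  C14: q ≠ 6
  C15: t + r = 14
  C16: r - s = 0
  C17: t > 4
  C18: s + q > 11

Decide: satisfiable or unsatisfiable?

Satisfiable

One satisfying assignment is p = 7, q = 7, r = 7, s = 7, t = 7, u = 3.
For the less obvious constraints — constraint 1: q + t = 14; constraint 5: p + q = 14 — and the others hold by inspection.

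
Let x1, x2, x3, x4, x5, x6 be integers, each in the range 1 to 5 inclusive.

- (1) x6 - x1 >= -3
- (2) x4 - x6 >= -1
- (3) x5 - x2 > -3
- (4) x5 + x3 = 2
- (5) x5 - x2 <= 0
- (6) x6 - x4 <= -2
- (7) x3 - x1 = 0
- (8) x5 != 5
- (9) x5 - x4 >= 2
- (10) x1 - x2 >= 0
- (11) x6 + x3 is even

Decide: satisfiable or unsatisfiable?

Constraints 1, 5, 6, 9, and 10 give x4 − x6 ≥ 2, x6 − x1 ≥ -3, x1 − x2 ≥ 0, x2 − x5 ≥ 0, x5 − x4 ≥ 2.
Adding all 5 inequalities: the left sides telescope to 0, and the right sides sum to 2 + (-3) + 0 + 0 + 2 = 1. So 0 ≥ 1, which is false.

Unsatisfiable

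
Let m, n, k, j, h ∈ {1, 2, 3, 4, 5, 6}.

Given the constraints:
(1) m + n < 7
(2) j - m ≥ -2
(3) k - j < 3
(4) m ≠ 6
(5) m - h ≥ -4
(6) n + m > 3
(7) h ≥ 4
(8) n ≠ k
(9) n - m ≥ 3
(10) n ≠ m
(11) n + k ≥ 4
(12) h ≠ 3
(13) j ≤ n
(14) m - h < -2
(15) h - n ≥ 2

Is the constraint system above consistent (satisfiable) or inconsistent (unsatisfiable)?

Constraints 5, 9, and 15 give n − m ≥ 3, m − h ≥ -4, h − n ≥ 2.
Adding all 3 inequalities: the left sides telescope to 0, and the right sides sum to 3 + (-4) + 2 = 1. So 0 ≥ 1, which is false.

Unsatisfiable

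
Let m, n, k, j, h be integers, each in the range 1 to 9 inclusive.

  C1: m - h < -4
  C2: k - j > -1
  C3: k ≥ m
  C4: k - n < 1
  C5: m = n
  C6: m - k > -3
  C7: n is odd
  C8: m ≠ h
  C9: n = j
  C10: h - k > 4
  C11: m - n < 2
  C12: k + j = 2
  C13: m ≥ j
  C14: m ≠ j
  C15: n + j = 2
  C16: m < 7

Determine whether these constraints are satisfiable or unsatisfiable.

Unsatisfiable

From constraints 5 and 9, m = n = j, so m = j. But constraint 14 says m ≠ j. Contradiction.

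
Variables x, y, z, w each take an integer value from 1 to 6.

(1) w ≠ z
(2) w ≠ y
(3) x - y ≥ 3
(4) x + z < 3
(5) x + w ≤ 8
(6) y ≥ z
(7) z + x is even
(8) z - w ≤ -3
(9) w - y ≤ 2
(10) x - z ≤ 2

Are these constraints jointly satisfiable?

Constraints 3, 8, 9, and 10 give w − z ≥ 3, z − x ≥ -2, x − y ≥ 3, y − w ≥ -2.
Adding all 4 inequalities: the left sides telescope to 0, and the right sides sum to 3 + (-2) + 3 + (-2) = 2. So 0 ≥ 2, which is false.

Unsatisfiable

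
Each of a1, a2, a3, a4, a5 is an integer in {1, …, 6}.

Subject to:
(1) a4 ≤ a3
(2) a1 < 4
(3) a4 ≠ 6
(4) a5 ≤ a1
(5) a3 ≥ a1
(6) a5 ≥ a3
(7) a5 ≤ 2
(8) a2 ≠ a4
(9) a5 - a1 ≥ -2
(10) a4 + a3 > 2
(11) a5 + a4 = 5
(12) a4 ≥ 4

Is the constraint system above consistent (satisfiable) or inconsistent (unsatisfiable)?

Unsatisfiable

From constraints 1 and 12: a3 ≥ a4 and a4 ≥ 4, so a3 ≥ 4. From constraints 6 and 7: a3 ≤ a5 and a5 ≤ 2, so a3 ≤ 2. But 2 < 4, so no value of a3 works.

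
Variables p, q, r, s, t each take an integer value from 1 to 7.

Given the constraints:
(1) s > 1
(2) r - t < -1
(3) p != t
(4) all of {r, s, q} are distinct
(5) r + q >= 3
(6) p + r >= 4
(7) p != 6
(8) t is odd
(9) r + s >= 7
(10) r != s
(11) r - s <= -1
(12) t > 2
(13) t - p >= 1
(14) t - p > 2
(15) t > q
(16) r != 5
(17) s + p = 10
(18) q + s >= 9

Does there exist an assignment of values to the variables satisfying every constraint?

Satisfiable

The assignment p = 3, q = 2, r = 3, s = 7, t = 7 works:
  constraint 2 holds since r - t = -4.
  constraint 5 holds since r + q = 5.
The rest check out directly.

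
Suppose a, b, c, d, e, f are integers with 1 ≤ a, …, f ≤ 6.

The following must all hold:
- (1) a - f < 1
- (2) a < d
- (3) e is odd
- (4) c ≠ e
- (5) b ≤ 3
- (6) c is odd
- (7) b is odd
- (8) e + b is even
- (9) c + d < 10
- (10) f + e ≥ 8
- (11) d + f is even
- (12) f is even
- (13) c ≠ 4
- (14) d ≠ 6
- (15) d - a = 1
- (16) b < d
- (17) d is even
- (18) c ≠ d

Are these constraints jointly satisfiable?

Satisfiable

One satisfying assignment is a = 3, b = 1, c = 3, d = 4, e = 5, f = 4.
For the less obvious constraints — constraint 1: a - f = -1; constraint 9: c + d = 7; constraint 10: f + e = 9 — and the others hold by inspection.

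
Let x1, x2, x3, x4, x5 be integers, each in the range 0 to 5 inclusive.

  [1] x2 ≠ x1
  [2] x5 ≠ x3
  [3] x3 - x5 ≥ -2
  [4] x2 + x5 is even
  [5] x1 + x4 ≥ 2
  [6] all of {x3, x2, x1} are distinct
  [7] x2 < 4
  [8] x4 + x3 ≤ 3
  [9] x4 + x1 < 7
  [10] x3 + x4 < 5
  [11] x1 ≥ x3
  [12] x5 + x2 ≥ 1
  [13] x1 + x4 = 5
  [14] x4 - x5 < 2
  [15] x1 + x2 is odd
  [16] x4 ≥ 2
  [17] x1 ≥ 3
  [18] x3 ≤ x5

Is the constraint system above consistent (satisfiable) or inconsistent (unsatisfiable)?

The assignment x1 = 3, x2 = 2, x3 = 1, x4 = 2, x5 = 2 works:
  constraint 3 holds since x3 - x5 = -1.
  constraint 5 holds since x1 + x4 = 5.
The rest check out directly.

Satisfiable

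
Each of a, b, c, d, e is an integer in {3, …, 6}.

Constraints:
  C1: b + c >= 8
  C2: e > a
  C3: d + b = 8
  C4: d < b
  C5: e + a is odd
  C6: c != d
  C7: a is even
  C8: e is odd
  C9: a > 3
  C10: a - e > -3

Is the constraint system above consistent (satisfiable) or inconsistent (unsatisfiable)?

Satisfiable

Setting (a, b, c, d, e) = (4, 5, 5, 3, 5) satisfies everything: constraint 1: b + c = 10; constraint 3: d + b = 8, and the others follow.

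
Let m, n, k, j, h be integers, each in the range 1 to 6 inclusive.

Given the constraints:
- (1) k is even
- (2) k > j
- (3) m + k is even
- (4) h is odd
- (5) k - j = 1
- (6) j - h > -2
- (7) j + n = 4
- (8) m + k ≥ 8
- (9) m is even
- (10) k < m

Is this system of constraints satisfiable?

Try m = 6, n = 3, k = 2, j = 1, h = 1.
Check constraint 5: k - j = 1; constraint 6: j - h = 0. The remaining constraints are straightforward to verify.

Satisfiable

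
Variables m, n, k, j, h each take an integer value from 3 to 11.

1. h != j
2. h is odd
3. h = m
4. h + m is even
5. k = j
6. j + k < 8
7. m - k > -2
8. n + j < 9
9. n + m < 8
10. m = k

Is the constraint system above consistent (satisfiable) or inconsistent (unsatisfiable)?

From constraints 3, 5, and 10, h = m = k = j, so h = j. But constraint 1 says h ≠ j. Contradiction.

Unsatisfiable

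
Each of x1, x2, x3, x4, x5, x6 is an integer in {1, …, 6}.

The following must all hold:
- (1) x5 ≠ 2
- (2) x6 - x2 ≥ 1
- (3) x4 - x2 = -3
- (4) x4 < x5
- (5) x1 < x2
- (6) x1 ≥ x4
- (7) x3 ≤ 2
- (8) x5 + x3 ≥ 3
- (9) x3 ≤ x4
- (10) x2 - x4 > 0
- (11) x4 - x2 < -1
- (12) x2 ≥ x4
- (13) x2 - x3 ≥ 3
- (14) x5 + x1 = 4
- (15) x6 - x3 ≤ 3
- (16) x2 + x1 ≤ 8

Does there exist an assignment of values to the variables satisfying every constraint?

Constraints 2, 13, and 15 give x6 − x2 ≥ 1, x2 − x3 ≥ 3, x3 − x6 ≥ -3.
Adding all 3 inequalities: the left sides telescope to 0, and the right sides sum to 1 + 3 + (-3) = 1. So 0 ≥ 1, which is false.

Unsatisfiable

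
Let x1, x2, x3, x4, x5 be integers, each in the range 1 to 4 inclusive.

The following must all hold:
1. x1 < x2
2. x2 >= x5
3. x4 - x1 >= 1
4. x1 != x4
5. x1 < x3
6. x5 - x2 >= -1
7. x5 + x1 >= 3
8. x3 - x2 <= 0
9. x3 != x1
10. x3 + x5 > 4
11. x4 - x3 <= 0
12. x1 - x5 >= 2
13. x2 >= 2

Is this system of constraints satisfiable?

Unsatisfiable

Constraints 3, 6, 8, 11, and 12 give x2 − x3 ≥ 0, x3 − x4 ≥ 0, x4 − x1 ≥ 1, x1 − x5 ≥ 2, x5 − x2 ≥ -1.
Adding all 5 inequalities: the left sides telescope to 0, and the right sides sum to 0 + 0 + 1 + 2 + (-1) = 2. So 0 ≥ 2, which is false.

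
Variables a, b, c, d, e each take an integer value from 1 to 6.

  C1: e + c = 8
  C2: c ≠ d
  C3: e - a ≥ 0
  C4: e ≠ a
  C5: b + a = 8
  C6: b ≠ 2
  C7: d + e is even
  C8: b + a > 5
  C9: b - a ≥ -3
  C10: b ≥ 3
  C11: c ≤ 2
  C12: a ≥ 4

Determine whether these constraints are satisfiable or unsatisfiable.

Satisfiable

Take a = 5, b = 3, c = 2, d = 6, e = 6. Then constraint 1: e + c = 8; constraint 3: e - a = 1; constraint 5: b + a = 8, and every other listed constraint is also met.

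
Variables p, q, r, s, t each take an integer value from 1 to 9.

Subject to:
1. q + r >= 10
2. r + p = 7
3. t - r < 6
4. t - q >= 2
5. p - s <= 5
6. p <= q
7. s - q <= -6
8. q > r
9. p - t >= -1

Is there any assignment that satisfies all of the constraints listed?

Constraints 4, 5, 7, and 9 give t − q ≥ 2, q − s ≥ 6, s − p ≥ -5, p − t ≥ -1.
Adding all 4 inequalities: the left sides telescope to 0, and the right sides sum to 2 + 6 + (-5) + (-1) = 2. So 0 ≥ 2, which is false.

Unsatisfiable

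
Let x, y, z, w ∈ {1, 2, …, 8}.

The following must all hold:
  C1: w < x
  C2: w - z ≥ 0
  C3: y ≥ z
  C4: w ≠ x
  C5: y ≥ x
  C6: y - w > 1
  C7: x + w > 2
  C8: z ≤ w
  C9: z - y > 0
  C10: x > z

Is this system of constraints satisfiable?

Unsatisfiable

Constraints 1, 2, 5, and 9 give z ≤ w, w < x, x ≤ y, y < z. Chaining: z ≤ w < x ≤ y < z, which forces z < z — impossible.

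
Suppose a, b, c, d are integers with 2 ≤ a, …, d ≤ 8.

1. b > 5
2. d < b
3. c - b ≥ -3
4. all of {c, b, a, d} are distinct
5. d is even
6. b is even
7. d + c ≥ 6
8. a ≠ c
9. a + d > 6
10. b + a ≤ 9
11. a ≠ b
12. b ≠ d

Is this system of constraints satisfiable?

Try a = 3, b = 6, c = 5, d = 4.
Check constraint 3: c - b = -1; constraint 7: d + c = 9. The remaining constraints are straightforward to verify.

Satisfiable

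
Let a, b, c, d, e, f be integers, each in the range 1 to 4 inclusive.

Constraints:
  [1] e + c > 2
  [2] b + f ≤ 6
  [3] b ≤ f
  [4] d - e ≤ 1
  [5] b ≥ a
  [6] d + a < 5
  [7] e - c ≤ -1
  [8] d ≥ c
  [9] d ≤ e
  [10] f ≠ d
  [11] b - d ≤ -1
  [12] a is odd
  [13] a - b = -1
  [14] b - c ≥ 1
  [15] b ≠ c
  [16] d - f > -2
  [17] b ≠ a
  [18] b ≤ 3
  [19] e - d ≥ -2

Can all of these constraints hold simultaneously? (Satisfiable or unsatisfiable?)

Unsatisfiable

Constraints 4, 7, 11, and 14 give b − c ≥ 1, c − e ≥ 1, e − d ≥ -1, d − b ≥ 1.
Adding all 4 inequalities: the left sides telescope to 0, and the right sides sum to 1 + 1 + (-1) + 1 = 2. So 0 ≥ 2, which is false.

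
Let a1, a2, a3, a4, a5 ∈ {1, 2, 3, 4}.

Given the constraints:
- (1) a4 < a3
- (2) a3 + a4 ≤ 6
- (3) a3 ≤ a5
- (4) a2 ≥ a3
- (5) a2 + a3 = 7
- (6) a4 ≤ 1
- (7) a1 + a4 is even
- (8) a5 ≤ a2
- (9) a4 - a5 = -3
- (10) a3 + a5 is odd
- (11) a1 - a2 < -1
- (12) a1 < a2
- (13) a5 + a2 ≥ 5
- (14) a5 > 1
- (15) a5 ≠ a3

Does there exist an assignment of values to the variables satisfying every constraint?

Satisfiable

One satisfying assignment is a1 = 1, a2 = 4, a3 = 3, a4 = 1, a5 = 4.
For the less obvious constraints — constraint 2: a3 + a4 = 4; constraint 5: a2 + a3 = 7; constraint 9: a4 - a5 = -3 — and the others hold by inspection.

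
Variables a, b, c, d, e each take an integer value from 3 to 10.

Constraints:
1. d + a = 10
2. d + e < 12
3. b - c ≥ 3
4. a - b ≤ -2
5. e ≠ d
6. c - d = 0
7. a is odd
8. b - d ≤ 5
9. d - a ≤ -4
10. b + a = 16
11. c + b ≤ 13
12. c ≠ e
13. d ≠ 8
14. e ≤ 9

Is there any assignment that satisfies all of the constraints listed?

Unsatisfiable

Constraints 4, 8, and 9 give a − d ≥ 4, d − b ≥ -5, b − a ≥ 2.
Adding all 3 inequalities: the left sides telescope to 0, and the right sides sum to 4 + (-5) + 2 = 1. So 0 ≥ 1, which is false.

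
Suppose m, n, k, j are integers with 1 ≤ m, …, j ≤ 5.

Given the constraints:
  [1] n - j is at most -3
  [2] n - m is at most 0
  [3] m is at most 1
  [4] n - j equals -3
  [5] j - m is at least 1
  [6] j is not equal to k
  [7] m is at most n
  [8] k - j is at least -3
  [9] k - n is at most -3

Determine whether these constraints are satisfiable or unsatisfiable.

Unsatisfiable

Constraints 2, 5, 8, and 9 give n − k ≥ 3, k − j ≥ -3, j − m ≥ 1, m − n ≥ 0.
Adding all 4 inequalities: the left sides telescope to 0, and the right sides sum to 3 + (-3) + 1 + 0 = 1. So 0 ≥ 1, which is false.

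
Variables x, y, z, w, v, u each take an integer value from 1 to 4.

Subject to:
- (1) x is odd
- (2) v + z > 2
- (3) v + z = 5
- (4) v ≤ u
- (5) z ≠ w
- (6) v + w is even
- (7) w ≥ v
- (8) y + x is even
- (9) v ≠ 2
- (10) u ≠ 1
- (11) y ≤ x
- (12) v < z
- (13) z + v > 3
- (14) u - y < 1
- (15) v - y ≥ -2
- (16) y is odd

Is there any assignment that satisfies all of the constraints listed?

The assignment x = 3, y = 3, z = 4, w = 1, v = 1, u = 2 works:
  constraint 2 holds since v + z = 5.
  constraint 3 holds since v + z = 5.
  constraint 13 holds since z + v = 5.
The rest check out directly.

Satisfiable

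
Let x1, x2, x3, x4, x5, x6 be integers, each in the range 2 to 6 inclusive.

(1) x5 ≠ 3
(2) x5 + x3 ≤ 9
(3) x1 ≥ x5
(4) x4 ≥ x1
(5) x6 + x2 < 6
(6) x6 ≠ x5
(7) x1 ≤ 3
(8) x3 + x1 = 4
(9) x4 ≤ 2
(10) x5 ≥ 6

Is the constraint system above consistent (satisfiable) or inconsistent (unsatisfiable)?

From constraints 3 and 10: x1 ≥ x5 and x5 ≥ 6, so x1 ≥ 6. From constraints 4 and 9: x1 ≤ x4 and x4 ≤ 2, so x1 ≤ 2. But 2 < 6, so no value of x1 works.

Unsatisfiable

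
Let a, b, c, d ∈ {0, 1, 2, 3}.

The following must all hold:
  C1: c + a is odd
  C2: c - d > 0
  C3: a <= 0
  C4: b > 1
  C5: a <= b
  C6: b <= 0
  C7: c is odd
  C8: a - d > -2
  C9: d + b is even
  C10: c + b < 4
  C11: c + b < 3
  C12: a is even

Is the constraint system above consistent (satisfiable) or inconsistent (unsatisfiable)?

Unsatisfiable

From constraint 4: b ≥ 2. From constraint 6: b ≤ 0. But 0 < 2, so no value of b works.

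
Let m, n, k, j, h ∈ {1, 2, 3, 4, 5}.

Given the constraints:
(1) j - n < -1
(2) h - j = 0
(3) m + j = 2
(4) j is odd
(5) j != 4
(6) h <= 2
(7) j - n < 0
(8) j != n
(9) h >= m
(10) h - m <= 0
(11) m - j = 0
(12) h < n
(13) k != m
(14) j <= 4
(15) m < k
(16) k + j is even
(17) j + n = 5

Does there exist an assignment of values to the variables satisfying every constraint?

Satisfiable

The assignment m = 1, n = 4, k = 3, j = 1, h = 1 works:
  constraint 1 holds since j - n = -3.
  constraint 2 holds since h - j = 0.
The rest check out directly.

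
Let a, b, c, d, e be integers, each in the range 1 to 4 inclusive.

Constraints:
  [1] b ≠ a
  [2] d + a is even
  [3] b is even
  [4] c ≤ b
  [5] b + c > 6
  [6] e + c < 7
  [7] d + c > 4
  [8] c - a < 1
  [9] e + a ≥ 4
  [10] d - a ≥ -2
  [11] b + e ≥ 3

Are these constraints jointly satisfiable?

Try a = 3, b = 4, c = 3, d = 3, e = 1.
Check constraint 5: b + c = 7; constraint 6: e + c = 4; constraint 7: d + c = 6. The remaining constraints are straightforward to verify.

Satisfiable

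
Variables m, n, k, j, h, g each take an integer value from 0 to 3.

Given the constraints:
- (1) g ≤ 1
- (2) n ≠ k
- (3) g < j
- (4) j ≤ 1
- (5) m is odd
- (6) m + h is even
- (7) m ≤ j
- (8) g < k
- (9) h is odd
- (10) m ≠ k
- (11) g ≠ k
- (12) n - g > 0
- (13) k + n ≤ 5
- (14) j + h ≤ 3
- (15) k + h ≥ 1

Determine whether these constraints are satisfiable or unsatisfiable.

Satisfiable

The assignment m = 1, n = 1, k = 3, j = 1, h = 1, g = 0 works:
  constraint 12 holds since n - g = 1.
  constraint 13 holds since k + n = 4.
  constraint 14 holds since j + h = 2.
The rest check out directly.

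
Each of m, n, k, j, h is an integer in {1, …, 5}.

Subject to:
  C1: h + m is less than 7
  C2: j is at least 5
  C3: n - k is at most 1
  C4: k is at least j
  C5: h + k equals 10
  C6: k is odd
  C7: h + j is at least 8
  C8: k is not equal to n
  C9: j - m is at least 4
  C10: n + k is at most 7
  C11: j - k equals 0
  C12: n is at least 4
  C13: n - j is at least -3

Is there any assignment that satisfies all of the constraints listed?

Unsatisfiable

From constraint 12: n ≥ 4. From constraints 2 and 4: k ≥ j ≥ 5. Hence n + k ≥ 9. But constraint 10 requires n + k ≤ 7, and 7 < 9. Contradiction.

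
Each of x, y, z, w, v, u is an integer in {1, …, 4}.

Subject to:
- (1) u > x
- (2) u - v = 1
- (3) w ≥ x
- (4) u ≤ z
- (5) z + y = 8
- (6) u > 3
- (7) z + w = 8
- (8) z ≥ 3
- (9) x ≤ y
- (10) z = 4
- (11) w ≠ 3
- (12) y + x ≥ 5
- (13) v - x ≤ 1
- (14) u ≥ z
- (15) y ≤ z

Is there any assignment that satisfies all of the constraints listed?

Try x = 2, y = 4, z = 4, w = 4, v = 3, u = 4.
Check constraint 2: u - v = 1; constraint 5: z + y = 8; constraint 7: z + w = 8. The remaining constraints are straightforward to verify.

Satisfiable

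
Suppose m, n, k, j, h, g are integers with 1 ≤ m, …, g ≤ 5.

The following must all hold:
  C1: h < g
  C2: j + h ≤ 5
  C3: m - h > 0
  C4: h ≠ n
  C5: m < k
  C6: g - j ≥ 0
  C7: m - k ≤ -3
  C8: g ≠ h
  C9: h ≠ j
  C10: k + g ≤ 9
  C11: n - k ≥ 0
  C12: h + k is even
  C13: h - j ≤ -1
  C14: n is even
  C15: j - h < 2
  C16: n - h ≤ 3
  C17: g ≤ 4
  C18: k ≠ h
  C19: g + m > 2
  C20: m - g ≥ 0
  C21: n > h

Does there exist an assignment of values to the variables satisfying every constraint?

Constraints 6, 7, 11, 13, 16, and 20 give k − m ≥ 3, m − g ≥ 0, g − j ≥ 0, j − h ≥ 1, h − n ≥ -3, n − k ≥ 0.
Adding all 6 inequalities: the left sides telescope to 0, and the right sides sum to 3 + 0 + 0 + 1 + (-3) + 0 = 1. So 0 ≥ 1, which is false.

Unsatisfiable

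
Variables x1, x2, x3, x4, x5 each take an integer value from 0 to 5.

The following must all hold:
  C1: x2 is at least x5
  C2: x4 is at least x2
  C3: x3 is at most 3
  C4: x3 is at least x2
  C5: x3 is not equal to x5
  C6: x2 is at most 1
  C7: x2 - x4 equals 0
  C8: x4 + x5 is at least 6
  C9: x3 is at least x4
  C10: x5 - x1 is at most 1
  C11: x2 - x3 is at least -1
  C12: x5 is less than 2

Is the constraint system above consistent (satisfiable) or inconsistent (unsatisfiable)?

Unsatisfiable

From constraints 3 and 9: x4 ≤ x3 ≤ 3. From constraints 1 and 6: x5 ≤ x2 ≤ 1. Hence x4 + x5 ≤ 4. But constraint 8 requires x4 + x5 ≥ 6, and 6 > 4. Contradiction.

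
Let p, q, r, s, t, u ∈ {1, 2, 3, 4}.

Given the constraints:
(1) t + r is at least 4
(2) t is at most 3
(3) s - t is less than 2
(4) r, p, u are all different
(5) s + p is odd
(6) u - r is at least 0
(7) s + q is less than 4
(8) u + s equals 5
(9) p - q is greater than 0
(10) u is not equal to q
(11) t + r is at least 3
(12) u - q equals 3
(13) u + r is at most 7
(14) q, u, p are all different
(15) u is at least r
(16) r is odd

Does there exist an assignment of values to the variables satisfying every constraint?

Setting (p, q, r, s, t, u) = (2, 1, 3, 1, 1, 4) satisfies everything: constraint 1: t + r = 4; constraint 3: s - t = 0; constraint 6: u - r = 1, and the others follow.

Satisfiable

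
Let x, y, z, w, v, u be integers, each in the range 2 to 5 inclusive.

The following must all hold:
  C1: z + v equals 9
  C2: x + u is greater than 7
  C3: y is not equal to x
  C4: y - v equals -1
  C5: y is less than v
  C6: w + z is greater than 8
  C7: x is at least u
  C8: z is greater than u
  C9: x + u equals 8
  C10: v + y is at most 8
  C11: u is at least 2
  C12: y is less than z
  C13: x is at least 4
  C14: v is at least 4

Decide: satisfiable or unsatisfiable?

Setting (x, y, z, w, v, u) = (5, 3, 5, 5, 4, 3) satisfies everything: constraint 1: z + v = 9; constraint 2: x + u = 8; constraint 4: y - v = -1, and the others follow.

Satisfiable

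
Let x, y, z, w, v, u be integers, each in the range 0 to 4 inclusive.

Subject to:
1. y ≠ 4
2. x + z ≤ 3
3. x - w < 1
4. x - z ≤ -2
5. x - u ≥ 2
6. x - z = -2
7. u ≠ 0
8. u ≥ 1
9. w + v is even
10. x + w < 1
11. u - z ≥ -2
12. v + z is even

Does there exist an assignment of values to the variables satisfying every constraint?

Unsatisfiable

Constraints 4, 5, and 11 give z − x ≥ 2, x − u ≥ 2, u − z ≥ -2.
Adding all 3 inequalities: the left sides telescope to 0, and the right sides sum to 2 + 2 + (-2) = 2. So 0 ≥ 2, which is false.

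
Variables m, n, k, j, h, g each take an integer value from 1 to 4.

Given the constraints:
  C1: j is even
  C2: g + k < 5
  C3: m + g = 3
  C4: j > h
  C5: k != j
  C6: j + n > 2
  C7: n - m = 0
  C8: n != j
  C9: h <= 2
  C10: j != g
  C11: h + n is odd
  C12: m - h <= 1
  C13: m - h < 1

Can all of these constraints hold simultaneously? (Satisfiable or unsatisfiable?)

The assignment m = 1, n = 1, k = 1, j = 4, h = 2, g = 2 works:
  constraint 2 holds since g + k = 3.
  constraint 3 holds since m + g = 3.
The rest check out directly.

Satisfiable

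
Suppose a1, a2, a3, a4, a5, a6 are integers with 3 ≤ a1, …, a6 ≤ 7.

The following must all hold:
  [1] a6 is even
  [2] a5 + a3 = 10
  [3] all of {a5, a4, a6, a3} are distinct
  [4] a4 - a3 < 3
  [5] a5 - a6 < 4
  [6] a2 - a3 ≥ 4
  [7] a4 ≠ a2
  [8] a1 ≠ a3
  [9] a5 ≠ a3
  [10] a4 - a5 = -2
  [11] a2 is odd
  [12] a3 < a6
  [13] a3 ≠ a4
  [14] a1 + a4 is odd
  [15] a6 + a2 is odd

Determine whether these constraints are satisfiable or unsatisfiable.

Satisfiable

Try a1 = 6, a2 = 7, a3 = 3, a4 = 5, a5 = 7, a6 = 4.
Check constraint 2: a5 + a3 = 10; constraint 4: a4 - a3 = 2; constraint 5: a5 - a6 = 3. The remaining constraints are straightforward to verify.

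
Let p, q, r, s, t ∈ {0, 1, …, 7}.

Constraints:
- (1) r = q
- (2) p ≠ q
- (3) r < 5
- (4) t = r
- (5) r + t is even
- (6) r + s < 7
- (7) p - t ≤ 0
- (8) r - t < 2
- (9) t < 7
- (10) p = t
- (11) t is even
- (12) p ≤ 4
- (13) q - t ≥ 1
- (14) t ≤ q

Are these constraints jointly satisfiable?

Unsatisfiable

From constraints 1, 4, and 10, p = t = r = q, so p = q. But constraint 2 says p ≠ q. Contradiction.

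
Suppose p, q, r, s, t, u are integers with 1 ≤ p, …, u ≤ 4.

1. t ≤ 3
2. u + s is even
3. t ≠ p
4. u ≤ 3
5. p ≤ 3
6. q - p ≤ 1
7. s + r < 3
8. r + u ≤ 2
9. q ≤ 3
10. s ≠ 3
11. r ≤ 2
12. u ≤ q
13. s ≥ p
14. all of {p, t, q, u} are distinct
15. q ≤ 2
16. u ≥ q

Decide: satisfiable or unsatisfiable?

Unsatisfiable

Constraints 1, 4, 5, and 9 confine each of p, t, q, u to the 3 values {1, …, 3} (the domain already gives each ≥ 1).
Constraint 14 requires all 4 of them to be distinct, but only 3 values are available — impossible by the pigeonhole principle.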